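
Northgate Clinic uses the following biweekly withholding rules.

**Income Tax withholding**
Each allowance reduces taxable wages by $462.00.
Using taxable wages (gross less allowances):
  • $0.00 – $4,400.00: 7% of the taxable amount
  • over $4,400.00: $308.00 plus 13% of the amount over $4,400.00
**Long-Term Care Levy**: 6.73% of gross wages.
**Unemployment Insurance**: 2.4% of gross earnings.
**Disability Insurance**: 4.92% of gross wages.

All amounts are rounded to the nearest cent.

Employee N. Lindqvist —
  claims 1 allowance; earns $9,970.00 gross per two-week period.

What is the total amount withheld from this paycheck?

$2,372.82

Income Tax: taxable = $9,970.00 − 1×$462.00 = $9,508.00
  $308.00 + 13% × ($9,508.00 − $4,400.00) = $308.00 + 13% × $5,108.00 = $972.04
Long-Term Care Levy: 6.73% × $9,970.00 = $670.98
Unemployment Insurance: 2.4% × $9,970.00 = $239.28
Disability Insurance: 4.92% × $9,970.00 = $490.52
Total: $972.04 + $670.98 + $239.28 + $490.52 = $2,372.82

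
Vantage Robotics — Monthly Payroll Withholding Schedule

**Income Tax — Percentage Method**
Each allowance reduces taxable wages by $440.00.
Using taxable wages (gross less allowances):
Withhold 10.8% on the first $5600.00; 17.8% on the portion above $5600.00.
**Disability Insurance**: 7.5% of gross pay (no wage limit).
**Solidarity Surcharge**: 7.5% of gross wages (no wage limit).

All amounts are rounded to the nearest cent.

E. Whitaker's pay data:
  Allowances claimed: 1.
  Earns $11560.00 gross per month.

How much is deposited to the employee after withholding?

Income Tax: taxable = $11560.00 − 1×$440.00 = $11120.00
  $604.80 + 17.8% × ($11120.00 − $5600.00) = $604.80 + 17.8% × $5520.00 = $1587.36
Disability Insurance: 7.5% × $11560.00 = $867.00
Solidarity Surcharge: 7.5% × $11560.00 = $867.00
Total withheld: $1587.36 + $867.00 + $867.00 = $3321.36
Net pay: $11560.00 − $3321.36 = $8238.64

$8238.64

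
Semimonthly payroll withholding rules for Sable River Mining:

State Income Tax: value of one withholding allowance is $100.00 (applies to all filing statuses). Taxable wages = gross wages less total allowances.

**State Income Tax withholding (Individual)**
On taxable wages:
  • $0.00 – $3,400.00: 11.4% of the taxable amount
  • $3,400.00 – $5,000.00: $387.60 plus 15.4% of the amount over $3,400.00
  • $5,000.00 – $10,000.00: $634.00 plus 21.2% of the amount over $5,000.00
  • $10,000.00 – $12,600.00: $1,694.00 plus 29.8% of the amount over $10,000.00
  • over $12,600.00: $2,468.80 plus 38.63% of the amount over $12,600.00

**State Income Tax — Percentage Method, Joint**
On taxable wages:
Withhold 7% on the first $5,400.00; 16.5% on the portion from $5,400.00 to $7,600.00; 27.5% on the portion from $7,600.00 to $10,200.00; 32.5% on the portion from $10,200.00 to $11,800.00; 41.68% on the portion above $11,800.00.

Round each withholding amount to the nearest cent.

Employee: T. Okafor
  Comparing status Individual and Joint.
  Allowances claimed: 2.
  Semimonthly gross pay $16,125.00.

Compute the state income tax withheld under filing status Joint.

$3,695.30

State Income Tax (Joint): taxable = $16,125.00 − 2×$100.00 = $15,925.00
  $1,976.00 + 41.68% × ($15,925.00 − $11,800.00) = $1,976.00 + 41.68% × $4,125.00 = $3,695.30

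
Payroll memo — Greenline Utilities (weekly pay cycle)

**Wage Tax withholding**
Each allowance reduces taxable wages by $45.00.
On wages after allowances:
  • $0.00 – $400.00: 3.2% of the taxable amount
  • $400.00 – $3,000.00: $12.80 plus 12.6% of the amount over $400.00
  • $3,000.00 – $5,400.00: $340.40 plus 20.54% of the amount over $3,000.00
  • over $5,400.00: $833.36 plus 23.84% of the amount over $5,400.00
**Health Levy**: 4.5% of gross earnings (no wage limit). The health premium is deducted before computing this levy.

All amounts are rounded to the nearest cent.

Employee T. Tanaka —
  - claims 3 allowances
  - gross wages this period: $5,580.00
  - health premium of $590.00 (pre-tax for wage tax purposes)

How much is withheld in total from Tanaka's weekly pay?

Wage Tax: taxable = $5,580.00 − $590.00 − 3×$45.00 = $4,855.00
  $340.40 + 20.54% × ($4,855.00 − $3,000.00) = $340.40 + 20.54% × $1,855.00 = $721.42
Health Levy: 4.5% × $4,990.00 = $224.55
Total: $721.42 + $224.55 = $945.97

$945.97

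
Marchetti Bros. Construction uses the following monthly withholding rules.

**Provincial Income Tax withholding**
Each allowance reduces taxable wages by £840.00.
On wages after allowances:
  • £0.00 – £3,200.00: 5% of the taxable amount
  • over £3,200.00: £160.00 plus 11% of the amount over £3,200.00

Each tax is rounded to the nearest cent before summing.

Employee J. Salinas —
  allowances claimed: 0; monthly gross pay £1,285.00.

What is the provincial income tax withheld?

Provincial Income Tax: taxable = £1,285.00
  5% × £1,285.00 = £64.25

£64.25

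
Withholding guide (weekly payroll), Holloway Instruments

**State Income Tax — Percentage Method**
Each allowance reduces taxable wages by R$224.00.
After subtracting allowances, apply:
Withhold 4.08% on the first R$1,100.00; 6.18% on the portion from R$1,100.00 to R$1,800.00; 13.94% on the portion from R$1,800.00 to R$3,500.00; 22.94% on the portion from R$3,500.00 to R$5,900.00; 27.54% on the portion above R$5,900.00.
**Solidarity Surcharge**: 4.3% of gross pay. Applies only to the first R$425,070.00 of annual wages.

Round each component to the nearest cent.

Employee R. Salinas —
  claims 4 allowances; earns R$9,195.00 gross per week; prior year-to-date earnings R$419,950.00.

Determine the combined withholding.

State Income Tax: taxable = R$9,195.00 − 4×R$224.00 = R$8,299.00
  R$875.68 + 27.54% × (R$8,299.00 − R$5,900.00) = R$875.68 + 27.54% × R$2,399.00 = R$1,536.36
Solidarity Surcharge: cap R$425,070.00 − YTD R$419,950.00 = R$5,120.00 subject; 4.3% × R$5,120.00 = R$220.16
Total: R$1,536.36 + R$220.16 = R$1,756.52

R$1,756.52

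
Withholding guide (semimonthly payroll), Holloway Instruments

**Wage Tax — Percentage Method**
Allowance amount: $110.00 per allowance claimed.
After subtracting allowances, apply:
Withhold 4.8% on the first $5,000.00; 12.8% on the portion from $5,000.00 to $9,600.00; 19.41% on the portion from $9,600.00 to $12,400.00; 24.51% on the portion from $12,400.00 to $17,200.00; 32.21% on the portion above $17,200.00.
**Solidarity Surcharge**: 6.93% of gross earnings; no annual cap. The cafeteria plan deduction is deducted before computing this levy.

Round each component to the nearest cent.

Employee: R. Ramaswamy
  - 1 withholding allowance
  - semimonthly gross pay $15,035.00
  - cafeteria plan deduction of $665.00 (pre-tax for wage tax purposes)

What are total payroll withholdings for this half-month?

$2,824.01

Wage Tax: taxable = $15,035.00 − $665.00 − 1×$110.00 = $14,260.00
  $1,372.28 + 24.51% × ($14,260.00 − $12,400.00) = $1,372.28 + 24.51% × $1,860.00 = $1,828.17
Solidarity Surcharge: 6.93% × $14,370.00 = $995.84
Total: $1,828.17 + $995.84 = $2,824.01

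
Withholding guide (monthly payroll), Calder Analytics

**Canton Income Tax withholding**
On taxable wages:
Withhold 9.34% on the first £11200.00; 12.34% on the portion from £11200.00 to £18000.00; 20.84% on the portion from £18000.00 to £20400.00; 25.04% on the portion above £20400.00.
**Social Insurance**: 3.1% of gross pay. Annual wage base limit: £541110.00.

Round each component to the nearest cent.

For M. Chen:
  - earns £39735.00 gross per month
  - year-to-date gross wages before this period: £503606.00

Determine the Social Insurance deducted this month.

£1162.62

Social Insurance: cap £541110.00 − YTD £503606.00 = £37504.00 subject; 3.1% × £37504.00 = £1162.62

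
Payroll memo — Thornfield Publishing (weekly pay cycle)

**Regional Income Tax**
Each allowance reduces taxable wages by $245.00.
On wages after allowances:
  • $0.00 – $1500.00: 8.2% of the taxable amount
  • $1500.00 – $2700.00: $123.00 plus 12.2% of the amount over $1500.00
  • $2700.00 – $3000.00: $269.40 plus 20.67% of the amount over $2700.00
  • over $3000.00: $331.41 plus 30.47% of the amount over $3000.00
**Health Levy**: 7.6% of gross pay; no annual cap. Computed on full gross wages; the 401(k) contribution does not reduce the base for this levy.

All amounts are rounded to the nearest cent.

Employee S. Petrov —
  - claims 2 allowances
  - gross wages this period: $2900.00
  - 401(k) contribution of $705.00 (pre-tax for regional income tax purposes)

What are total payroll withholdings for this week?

Regional Income Tax: taxable = $2900.00 − $705.00 − 2×$245.00 = $1705.00
  $123.00 + 12.2% × ($1705.00 − $1500.00) = $123.00 + 12.2% × $205.00 = $148.01
Health Levy: 7.6% × $2900.00 = $220.40
Total: $148.01 + $220.40 = $368.41

$368.41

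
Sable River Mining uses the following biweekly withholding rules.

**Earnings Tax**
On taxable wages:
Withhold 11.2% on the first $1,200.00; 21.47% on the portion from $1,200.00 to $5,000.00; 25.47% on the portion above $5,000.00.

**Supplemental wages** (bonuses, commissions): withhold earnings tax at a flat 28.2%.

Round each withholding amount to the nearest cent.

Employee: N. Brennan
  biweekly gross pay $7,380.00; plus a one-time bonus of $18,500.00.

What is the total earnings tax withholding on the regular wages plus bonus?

Earnings Tax: taxable = $7,380.00
  $950.26 + 25.47% × ($7,380.00 − $5,000.00) = $950.26 + 25.47% × $2,380.00 = $1,556.45
Supplemental (28.2% flat on bonus): 28.2% × $18,500.00 = $5,217.00
Total earnings tax: $1,556.45 + $5,217.00 = $6,773.45

$6,773.45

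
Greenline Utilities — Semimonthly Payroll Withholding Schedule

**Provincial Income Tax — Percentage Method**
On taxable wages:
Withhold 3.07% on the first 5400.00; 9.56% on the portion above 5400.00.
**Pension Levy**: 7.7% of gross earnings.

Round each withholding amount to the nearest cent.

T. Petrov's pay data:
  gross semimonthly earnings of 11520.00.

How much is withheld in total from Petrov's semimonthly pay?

Provincial Income Tax: taxable = 11520.00
  165.78 + 9.56% × (11520.00 − 5400.00) = 165.78 + 9.56% × 6120.00 = 750.85
Pension Levy: 7.7% × 11520.00 = 887.04
Total: 750.85 + 887.04 = 1637.89

1637.89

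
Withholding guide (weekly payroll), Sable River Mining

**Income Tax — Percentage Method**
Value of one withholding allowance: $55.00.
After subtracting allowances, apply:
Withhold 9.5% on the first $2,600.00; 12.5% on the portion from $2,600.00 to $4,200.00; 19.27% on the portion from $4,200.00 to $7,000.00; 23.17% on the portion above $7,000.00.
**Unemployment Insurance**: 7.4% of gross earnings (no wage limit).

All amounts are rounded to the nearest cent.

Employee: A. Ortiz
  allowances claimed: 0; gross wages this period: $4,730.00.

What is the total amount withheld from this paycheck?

$899.15

Income Tax: taxable = $4,730.00
  $447.00 + 19.27% × ($4,730.00 − $4,200.00) = $447.00 + 19.27% × $530.00 = $549.13
Unemployment Insurance: 7.4% × $4,730.00 = $350.02
Total: $549.13 + $350.02 = $899.15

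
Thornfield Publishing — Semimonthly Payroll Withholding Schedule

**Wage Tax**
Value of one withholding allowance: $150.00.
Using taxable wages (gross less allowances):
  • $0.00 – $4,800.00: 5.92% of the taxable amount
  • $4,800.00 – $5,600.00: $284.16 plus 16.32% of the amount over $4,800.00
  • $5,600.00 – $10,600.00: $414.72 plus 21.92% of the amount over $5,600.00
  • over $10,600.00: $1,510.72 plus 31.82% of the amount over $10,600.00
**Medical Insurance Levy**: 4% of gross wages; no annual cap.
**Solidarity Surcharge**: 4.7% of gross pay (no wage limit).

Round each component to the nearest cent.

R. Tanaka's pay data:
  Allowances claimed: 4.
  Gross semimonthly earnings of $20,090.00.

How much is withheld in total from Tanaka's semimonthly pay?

Wage Tax: taxable = $20,090.00 − 4×$150.00 = $19,490.00
  $1,510.72 + 31.82% × ($19,490.00 − $10,600.00) = $1,510.72 + 31.82% × $8,890.00 = $4,339.52
Medical Insurance Levy: 4% × $20,090.00 = $803.60
Solidarity Surcharge: 4.7% × $20,090.00 = $944.23
Total: $4,339.52 + $803.60 + $944.23 = $6,087.35

$6,087.35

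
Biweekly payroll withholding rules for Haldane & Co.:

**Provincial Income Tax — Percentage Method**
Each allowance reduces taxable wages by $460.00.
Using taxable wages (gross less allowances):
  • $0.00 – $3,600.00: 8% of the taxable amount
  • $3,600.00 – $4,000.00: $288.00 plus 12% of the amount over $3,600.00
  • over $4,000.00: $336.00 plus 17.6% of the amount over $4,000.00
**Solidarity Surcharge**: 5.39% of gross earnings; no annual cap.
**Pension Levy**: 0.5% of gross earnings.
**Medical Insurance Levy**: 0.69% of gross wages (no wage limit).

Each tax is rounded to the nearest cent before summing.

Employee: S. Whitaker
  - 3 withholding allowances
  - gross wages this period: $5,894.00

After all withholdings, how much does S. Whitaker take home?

Provincial Income Tax: taxable = $5,894.00 − 3×$460.00 = $4,514.00
  $336.00 + 17.6% × ($4,514.00 − $4,000.00) = $336.00 + 17.6% × $514.00 = $426.46
Solidarity Surcharge: 5.39% × $5,894.00 = $317.69
Pension Levy: 0.5% × $5,894.00 = $29.47
Medical Insurance Levy: 0.69% × $5,894.00 = $40.67
Total withheld: $426.46 + $317.69 + $29.47 + $40.67 = $814.29
Net pay: $5,894.00 − $814.29 = $5,079.71

$5,079.71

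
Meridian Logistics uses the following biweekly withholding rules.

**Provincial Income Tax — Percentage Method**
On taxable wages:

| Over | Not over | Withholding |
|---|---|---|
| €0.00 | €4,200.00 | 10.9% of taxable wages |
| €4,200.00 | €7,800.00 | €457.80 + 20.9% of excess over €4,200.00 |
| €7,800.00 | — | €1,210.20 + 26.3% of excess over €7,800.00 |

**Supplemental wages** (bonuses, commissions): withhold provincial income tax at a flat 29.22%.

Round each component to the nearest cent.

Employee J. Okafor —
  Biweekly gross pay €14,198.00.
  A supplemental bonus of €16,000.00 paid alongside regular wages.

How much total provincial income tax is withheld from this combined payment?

€7,568.07

Provincial Income Tax: taxable = €14,198.00
  €1,210.20 + 26.3% × (€14,198.00 − €7,800.00) = €1,210.20 + 26.3% × €6,398.00 = €2,892.87
Supplemental (29.22% flat on bonus): 29.22% × €16,000.00 = €4,675.20
Total provincial income tax: €2,892.87 + €4,675.20 = €7,568.07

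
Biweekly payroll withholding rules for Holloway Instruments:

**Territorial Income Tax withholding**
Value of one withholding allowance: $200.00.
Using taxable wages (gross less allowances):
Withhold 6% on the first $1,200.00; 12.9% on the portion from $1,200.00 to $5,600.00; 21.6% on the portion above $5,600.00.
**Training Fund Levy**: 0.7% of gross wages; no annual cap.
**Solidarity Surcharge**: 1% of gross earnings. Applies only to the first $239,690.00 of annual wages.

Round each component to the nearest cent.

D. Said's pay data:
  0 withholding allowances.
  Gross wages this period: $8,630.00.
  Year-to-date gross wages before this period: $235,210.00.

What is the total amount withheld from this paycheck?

Territorial Income Tax: taxable = $8,630.00
  $639.60 + 21.6% × ($8,630.00 − $5,600.00) = $639.60 + 21.6% × $3,030.00 = $1,294.08
Training Fund Levy: 0.7% × $8,630.00 = $60.41
Solidarity Surcharge: cap $239,690.00 − YTD $235,210.00 = $4,480.00 subject; 1% × $4,480.00 = $44.80
Total: $1,294.08 + $60.41 + $44.80 = $1,399.29

$1,399.29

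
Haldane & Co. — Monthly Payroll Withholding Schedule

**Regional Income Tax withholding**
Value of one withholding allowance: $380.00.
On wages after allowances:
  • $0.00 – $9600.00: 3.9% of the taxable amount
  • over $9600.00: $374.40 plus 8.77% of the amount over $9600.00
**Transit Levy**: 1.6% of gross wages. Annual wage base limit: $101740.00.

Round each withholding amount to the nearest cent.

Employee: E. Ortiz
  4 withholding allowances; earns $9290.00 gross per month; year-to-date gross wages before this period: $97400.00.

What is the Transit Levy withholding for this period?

$69.44

Transit Levy: cap $101740.00 − YTD $97400.00 = $4340.00 subject; 1.6% × $4340.00 = $69.44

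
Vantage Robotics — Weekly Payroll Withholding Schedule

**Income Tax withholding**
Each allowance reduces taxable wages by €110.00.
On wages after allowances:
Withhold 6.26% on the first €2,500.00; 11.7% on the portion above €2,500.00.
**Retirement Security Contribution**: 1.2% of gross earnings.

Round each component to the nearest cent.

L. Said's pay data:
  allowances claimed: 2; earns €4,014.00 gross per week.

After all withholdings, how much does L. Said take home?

€3,657.93

Income Tax: taxable = €4,014.00 − 2×€110.00 = €3,794.00
  €156.50 + 11.7% × (€3,794.00 − €2,500.00) = €156.50 + 11.7% × €1,294.00 = €307.90
Retirement Security Contribution: 1.2% × €4,014.00 = €48.17
Total withheld: €307.90 + €48.17 = €356.07
Net pay: €4,014.00 − €356.07 = €3,657.93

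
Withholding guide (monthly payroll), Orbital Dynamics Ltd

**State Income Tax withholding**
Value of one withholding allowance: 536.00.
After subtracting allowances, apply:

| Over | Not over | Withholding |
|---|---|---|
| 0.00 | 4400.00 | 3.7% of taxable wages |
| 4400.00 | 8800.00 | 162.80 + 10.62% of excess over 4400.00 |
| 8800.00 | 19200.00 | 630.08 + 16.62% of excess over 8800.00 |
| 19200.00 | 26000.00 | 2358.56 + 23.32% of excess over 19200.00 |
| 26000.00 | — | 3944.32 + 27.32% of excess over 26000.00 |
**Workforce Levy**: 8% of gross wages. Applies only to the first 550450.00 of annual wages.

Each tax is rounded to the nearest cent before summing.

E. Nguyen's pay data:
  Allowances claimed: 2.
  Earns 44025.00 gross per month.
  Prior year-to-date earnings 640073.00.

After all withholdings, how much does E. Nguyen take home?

35449.12

State Income Tax: taxable = 44025.00 − 2×536.00 = 42953.00
  3944.32 + 27.32% × (42953.00 − 26000.00) = 3944.32 + 27.32% × 16953.00 = 8575.88
Workforce Levy: YTD 640073.00 ≥ cap 550450.00 → 0.00
Total withheld: 8575.88 + 0.00 = 8575.88
Net pay: 44025.00 − 8575.88 = 35449.12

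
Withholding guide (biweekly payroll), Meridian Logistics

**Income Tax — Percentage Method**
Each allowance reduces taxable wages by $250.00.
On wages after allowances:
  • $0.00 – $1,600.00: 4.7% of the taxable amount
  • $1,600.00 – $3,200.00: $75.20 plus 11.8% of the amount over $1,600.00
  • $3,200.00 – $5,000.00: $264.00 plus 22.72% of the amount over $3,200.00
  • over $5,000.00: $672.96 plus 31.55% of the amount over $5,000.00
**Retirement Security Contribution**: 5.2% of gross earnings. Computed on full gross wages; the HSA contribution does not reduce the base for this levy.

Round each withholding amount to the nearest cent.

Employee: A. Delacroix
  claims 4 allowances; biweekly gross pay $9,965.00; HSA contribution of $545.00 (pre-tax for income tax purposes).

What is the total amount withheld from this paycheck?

Income Tax: taxable = $9,965.00 − $545.00 − 4×$250.00 = $8,420.00
  $672.96 + 31.55% × ($8,420.00 − $5,000.00) = $672.96 + 31.55% × $3,420.00 = $1,751.97
Retirement Security Contribution: 5.2% × $9,965.00 = $518.18
Total: $1,751.97 + $518.18 = $2,270.15

$2,270.15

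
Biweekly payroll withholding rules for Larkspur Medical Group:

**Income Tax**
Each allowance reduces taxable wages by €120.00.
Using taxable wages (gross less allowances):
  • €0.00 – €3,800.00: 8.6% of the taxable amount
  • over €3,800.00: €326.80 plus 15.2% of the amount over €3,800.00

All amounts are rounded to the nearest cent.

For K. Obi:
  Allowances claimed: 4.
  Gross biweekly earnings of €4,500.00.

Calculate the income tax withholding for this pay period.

€360.24

Income Tax: taxable = €4,500.00 − 4×€120.00 = €4,020.00
  €326.80 + 15.2% × (€4,020.00 − €3,800.00) = €326.80 + 15.2% × €220.00 = €360.24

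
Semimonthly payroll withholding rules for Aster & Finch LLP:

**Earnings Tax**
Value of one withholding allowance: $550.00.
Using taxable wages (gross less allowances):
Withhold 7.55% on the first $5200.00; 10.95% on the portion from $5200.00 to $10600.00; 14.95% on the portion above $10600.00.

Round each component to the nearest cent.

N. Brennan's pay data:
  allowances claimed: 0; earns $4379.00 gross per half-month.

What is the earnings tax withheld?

$330.61

Earnings Tax: taxable = $4379.00
  7.55% × $4379.00 = $330.61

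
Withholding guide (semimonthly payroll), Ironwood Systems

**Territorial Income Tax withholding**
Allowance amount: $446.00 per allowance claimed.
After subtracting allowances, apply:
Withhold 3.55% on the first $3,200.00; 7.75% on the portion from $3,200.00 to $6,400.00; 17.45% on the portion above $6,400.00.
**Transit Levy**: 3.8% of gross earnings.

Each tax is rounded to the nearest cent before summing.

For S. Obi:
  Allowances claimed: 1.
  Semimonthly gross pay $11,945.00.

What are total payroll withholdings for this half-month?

$1,705.29

Territorial Income Tax: taxable = $11,945.00 − 1×$446.00 = $11,499.00
  $361.60 + 17.45% × ($11,499.00 − $6,400.00) = $361.60 + 17.45% × $5,099.00 = $1,251.38
Transit Levy: 3.8% × $11,945.00 = $453.91
Total: $1,251.38 + $453.91 = $1,705.29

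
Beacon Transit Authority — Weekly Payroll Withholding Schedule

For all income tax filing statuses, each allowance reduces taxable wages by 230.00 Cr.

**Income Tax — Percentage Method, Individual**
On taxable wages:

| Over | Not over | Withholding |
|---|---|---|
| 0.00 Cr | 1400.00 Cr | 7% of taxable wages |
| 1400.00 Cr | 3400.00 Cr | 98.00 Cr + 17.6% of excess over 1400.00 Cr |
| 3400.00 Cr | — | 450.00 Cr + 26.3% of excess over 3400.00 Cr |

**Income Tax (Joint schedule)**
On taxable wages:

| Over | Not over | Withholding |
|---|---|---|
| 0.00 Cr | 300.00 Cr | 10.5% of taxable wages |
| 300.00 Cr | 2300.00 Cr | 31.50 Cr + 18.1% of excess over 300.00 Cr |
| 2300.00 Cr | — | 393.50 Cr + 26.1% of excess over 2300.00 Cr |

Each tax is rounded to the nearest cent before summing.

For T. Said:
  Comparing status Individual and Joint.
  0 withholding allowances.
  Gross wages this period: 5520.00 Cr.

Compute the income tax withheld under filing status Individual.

1007.56 Cr

Income Tax (Individual): taxable = 5520.00 Cr
  450.00 Cr + 26.3% × (5520.00 Cr − 3400.00 Cr) = 450.00 Cr + 26.3% × 2120.00 Cr = 1007.56 Cr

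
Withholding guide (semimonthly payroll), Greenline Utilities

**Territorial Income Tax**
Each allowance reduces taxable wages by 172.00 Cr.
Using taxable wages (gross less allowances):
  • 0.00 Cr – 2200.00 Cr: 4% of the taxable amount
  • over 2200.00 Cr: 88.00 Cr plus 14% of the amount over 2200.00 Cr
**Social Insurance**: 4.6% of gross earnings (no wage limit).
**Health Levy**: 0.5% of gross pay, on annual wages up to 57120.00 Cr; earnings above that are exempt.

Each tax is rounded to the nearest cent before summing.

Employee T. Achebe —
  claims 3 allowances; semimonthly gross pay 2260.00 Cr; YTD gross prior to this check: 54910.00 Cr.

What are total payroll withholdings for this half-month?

Territorial Income Tax: taxable = 2260.00 Cr − 3×172.00 Cr = 1744.00 Cr
  4% × 1744.00 Cr = 69.76 Cr
Social Insurance: 4.6% × 2260.00 Cr = 103.96 Cr
Health Levy: cap 57120.00 Cr − YTD 54910.00 Cr = 2210.00 Cr subject; 0.5% × 2210.00 Cr = 11.05 Cr
Total: 69.76 Cr + 103.96 Cr + 11.05 Cr = 184.77 Cr

184.77 Cr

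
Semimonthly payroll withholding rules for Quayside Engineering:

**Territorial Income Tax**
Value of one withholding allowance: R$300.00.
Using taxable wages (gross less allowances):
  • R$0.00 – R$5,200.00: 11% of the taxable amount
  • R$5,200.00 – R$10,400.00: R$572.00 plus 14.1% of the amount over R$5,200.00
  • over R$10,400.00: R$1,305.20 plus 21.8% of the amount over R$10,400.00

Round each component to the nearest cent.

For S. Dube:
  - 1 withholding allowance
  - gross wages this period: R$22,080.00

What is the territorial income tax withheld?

Territorial Income Tax: taxable = R$22,080.00 − 1×R$300.00 = R$21,780.00
  R$1,305.20 + 21.8% × (R$21,780.00 − R$10,400.00) = R$1,305.20 + 21.8% × R$11,380.00 = R$3,786.04

R$3,786.04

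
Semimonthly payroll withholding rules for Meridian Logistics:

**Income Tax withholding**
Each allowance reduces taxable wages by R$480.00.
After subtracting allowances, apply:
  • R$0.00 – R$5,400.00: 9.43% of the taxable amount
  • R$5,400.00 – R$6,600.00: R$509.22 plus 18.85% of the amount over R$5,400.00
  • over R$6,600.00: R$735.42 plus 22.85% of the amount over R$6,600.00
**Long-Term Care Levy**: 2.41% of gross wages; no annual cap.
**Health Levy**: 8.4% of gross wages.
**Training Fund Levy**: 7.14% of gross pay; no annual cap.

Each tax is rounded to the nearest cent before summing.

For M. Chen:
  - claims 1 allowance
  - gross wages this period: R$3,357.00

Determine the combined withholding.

R$873.88

Income Tax: taxable = R$3,357.00 − 1×R$480.00 = R$2,877.00
  9.43% × R$2,877.00 = R$271.30
Long-Term Care Levy: 2.41% × R$3,357.00 = R$80.90
Health Levy: 8.4% × R$3,357.00 = R$281.99
Training Fund Levy: 7.14% × R$3,357.00 = R$239.69
Total: R$271.30 + R$80.90 + R$281.99 + R$239.69 = R$873.88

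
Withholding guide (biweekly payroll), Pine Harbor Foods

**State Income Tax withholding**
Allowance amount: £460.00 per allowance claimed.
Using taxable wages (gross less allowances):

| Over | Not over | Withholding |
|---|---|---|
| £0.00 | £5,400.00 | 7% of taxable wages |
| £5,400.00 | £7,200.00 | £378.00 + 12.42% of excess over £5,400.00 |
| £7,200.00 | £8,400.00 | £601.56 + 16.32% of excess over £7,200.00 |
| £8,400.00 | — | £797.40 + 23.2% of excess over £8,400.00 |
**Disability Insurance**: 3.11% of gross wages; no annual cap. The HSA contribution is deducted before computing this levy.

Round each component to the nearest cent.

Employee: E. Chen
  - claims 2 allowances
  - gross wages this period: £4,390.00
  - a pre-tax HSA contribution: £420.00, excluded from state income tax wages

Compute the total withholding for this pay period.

State Income Tax: taxable = £4,390.00 − £420.00 − 2×£460.00 = £3,050.00
  7% × £3,050.00 = £213.50
Disability Insurance: 3.11% × £3,970.00 = £123.47
Total: £213.50 + £123.47 = £336.97

£336.97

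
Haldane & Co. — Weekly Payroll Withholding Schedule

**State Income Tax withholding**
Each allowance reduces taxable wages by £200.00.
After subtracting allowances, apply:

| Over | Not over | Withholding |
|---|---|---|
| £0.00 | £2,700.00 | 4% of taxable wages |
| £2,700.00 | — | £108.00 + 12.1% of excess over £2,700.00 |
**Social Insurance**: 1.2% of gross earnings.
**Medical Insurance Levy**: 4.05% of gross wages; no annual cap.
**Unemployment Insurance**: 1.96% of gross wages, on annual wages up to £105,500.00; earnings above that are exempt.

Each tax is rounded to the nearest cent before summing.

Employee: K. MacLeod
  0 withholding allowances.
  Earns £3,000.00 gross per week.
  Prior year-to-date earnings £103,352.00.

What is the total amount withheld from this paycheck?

State Income Tax: taxable = £3,000.00
  £108.00 + 12.1% × (£3,000.00 − £2,700.00) = £108.00 + 12.1% × £300.00 = £144.30
Social Insurance: 1.2% × £3,000.00 = £36.00
Medical Insurance Levy: 4.05% × £3,000.00 = £121.50
Unemployment Insurance: cap £105,500.00 − YTD £103,352.00 = £2,148.00 subject; 1.96% × £2,148.00 = £42.10
Total: £144.30 + £36.00 + £121.50 + £42.10 = £343.90

£343.90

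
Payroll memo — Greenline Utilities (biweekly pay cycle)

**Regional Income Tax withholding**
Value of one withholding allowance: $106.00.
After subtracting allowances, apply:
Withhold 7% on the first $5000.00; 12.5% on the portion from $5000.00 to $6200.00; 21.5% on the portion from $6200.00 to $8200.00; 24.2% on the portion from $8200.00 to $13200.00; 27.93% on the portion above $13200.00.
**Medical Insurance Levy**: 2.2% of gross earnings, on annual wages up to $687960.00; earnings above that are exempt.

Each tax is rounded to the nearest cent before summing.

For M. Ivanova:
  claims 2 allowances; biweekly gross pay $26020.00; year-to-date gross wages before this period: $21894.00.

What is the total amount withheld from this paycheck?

$6233.85

Regional Income Tax: taxable = $26020.00 − 2×$106.00 = $25808.00
  $2140.00 + 27.93% × ($25808.00 − $13200.00) = $2140.00 + 27.93% × $12608.00 = $5661.41
Medical Insurance Levy: 2.2% × $26020.00 = $572.44
Total: $5661.41 + $572.44 = $6233.85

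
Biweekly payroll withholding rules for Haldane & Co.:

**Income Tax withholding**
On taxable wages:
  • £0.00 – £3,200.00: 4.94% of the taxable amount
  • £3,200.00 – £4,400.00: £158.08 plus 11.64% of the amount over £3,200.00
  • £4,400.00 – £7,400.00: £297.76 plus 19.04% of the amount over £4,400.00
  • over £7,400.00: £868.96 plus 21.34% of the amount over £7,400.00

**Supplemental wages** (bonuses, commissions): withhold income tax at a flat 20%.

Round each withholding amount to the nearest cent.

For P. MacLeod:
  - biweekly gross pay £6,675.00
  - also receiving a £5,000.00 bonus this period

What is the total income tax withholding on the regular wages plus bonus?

Income Tax: taxable = £6,675.00
  £297.76 + 19.04% × (£6,675.00 − £4,400.00) = £297.76 + 19.04% × £2,275.00 = £730.92
Supplemental (20% flat on bonus): 20% × £5,000.00 = £1,000.00
Total income tax: £730.92 + £1,000.00 = £1,730.92

£1,730.92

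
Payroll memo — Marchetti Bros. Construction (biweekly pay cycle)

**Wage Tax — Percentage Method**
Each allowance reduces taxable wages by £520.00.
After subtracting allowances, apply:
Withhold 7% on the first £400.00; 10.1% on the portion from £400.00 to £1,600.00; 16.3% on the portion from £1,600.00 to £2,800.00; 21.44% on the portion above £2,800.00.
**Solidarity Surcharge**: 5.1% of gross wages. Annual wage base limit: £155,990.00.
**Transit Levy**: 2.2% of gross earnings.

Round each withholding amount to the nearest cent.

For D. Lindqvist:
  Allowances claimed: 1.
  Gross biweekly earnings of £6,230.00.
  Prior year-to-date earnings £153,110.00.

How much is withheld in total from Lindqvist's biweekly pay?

£1,252.64

Wage Tax: taxable = £6,230.00 − 1×£520.00 = £5,710.00
  £344.80 + 21.44% × (£5,710.00 − £2,800.00) = £344.80 + 21.44% × £2,910.00 = £968.70
Solidarity Surcharge: cap £155,990.00 − YTD £153,110.00 = £2,880.00 subject; 5.1% × £2,880.00 = £146.88
Transit Levy: 2.2% × £6,230.00 = £137.06
Total: £968.70 + £146.88 + £137.06 = £1,252.64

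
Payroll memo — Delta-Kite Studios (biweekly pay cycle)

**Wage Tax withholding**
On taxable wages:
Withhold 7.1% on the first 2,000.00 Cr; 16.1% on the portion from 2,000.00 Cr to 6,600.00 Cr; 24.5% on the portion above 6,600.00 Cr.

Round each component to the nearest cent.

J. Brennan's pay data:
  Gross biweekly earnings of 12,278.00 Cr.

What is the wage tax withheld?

Wage Tax: taxable = 12,278.00 Cr
  882.60 Cr + 24.5% × (12,278.00 Cr − 6,600.00 Cr) = 882.60 Cr + 24.5% × 5,678.00 Cr = 2,273.71 Cr

2,273.71 Cr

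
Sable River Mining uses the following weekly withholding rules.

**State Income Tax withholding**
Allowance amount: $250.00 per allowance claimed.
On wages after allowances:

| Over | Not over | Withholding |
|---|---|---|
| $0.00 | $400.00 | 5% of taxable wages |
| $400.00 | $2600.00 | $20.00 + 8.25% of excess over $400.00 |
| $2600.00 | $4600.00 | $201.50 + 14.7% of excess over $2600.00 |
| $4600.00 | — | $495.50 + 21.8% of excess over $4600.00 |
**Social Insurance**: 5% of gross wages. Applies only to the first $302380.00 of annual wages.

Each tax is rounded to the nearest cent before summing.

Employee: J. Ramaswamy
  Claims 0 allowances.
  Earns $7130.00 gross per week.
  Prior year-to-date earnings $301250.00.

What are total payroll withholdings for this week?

$1103.54

State Income Tax: taxable = $7130.00
  $495.50 + 21.8% × ($7130.00 − $4600.00) = $495.50 + 21.8% × $2530.00 = $1047.04
Social Insurance: cap $302380.00 − YTD $301250.00 = $1130.00 subject; 5% × $1130.00 = $56.50
Total: $1047.04 + $56.50 = $1103.54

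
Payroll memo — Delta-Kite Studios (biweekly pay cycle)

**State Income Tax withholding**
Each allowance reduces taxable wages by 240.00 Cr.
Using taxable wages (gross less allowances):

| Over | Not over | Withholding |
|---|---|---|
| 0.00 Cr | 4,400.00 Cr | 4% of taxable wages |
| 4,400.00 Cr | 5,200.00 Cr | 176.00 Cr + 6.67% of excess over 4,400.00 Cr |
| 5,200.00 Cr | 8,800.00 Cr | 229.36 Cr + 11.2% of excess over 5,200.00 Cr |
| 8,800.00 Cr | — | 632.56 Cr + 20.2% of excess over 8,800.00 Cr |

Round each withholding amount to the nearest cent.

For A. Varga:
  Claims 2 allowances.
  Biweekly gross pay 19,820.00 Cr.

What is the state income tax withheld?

2,761.64 Cr

State Income Tax: taxable = 19,820.00 Cr − 2×240.00 Cr = 19,340.00 Cr
  632.56 Cr + 20.2% × (19,340.00 Cr − 8,800.00 Cr) = 632.56 Cr + 20.2% × 10,540.00 Cr = 2,761.64 Cr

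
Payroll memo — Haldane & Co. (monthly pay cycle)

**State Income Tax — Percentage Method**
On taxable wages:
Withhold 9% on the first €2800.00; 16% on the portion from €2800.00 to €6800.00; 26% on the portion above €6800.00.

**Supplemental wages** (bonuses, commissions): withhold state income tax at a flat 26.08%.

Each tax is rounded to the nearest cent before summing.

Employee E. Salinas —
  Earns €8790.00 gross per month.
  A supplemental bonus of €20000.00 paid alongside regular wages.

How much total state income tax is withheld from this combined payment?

€6625.40

State Income Tax: taxable = €8790.00
  €892.00 + 26% × (€8790.00 − €6800.00) = €892.00 + 26% × €1990.00 = €1409.40
Supplemental (26.08% flat on bonus): 26.08% × €20000.00 = €5216.00
Total state income tax: €1409.40 + €5216.00 = €6625.40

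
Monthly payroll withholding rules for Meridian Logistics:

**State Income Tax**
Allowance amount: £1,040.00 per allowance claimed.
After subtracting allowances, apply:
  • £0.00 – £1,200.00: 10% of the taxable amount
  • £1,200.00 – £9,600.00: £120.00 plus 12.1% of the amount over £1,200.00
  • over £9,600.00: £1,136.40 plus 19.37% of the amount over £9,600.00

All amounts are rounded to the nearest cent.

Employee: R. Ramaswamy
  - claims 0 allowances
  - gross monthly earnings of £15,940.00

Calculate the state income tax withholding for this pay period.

State Income Tax: taxable = £15,940.00
  £1,136.40 + 19.37% × (£15,940.00 − £9,600.00) = £1,136.40 + 19.37% × £6,340.00 = £2,364.46

£2,364.46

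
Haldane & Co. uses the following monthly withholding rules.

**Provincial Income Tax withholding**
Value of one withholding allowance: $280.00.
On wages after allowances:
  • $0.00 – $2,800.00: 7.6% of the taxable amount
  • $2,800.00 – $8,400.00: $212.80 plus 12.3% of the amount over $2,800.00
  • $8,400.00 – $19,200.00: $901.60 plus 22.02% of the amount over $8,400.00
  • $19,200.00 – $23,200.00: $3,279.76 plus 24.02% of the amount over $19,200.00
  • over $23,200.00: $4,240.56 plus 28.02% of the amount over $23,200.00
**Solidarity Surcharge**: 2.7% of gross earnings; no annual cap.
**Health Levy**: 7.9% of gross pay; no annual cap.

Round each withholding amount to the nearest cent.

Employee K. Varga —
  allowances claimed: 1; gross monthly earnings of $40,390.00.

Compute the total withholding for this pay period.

$13,260.08

Provincial Income Tax: taxable = $40,390.00 − 1×$280.00 = $40,110.00
  $4,240.56 + 28.02% × ($40,110.00 − $23,200.00) = $4,240.56 + 28.02% × $16,910.00 = $8,978.74
Solidarity Surcharge: 2.7% × $40,390.00 = $1,090.53
Health Levy: 7.9% × $40,390.00 = $3,190.81
Total: $8,978.74 + $1,090.53 + $3,190.81 = $13,260.08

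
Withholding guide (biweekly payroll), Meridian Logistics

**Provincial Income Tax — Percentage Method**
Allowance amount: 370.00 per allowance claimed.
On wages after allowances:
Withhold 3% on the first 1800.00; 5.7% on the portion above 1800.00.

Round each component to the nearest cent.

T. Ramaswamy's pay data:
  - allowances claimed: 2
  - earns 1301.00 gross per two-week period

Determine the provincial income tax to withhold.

Provincial Income Tax: taxable = 1301.00 − 2×370.00 = 561.00
  3% × 561.00 = 16.83

16.83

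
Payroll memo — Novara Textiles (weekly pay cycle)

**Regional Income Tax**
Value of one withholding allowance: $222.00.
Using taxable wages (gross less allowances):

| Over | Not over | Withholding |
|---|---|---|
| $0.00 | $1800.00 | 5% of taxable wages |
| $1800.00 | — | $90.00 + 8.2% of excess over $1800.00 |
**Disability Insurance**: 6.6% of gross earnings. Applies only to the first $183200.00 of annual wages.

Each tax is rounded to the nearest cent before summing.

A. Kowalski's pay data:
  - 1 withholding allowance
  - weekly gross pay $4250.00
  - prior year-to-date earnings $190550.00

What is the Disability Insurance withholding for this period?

$0.00

Disability Insurance: YTD $190550.00 ≥ cap $183200.00 → $0.00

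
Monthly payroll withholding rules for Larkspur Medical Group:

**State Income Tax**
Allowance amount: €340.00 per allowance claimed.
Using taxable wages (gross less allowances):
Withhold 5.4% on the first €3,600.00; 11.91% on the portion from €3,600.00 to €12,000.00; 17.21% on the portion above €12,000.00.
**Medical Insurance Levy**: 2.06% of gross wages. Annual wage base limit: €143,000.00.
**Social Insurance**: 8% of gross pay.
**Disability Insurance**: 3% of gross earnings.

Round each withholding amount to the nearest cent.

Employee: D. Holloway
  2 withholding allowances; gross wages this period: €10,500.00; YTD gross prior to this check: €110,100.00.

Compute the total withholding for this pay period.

€2,306.50

State Income Tax: taxable = €10,500.00 − 2×€340.00 = €9,820.00
  €194.40 + 11.91% × (€9,820.00 − €3,600.00) = €194.40 + 11.91% × €6,220.00 = €935.20
Medical Insurance Levy: 2.06% × €10,500.00 = €216.30
Social Insurance: 8% × €10,500.00 = €840.00
Disability Insurance: 3% × €10,500.00 = €315.00
Total: €935.20 + €216.30 + €840.00 + €315.00 = €2,306.50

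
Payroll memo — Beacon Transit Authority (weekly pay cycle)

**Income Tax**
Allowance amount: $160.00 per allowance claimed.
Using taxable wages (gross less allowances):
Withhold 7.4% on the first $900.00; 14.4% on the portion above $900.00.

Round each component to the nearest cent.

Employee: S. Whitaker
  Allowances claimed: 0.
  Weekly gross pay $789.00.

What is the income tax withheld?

$58.39

Income Tax: taxable = $789.00
  7.4% × $789.00 = $58.39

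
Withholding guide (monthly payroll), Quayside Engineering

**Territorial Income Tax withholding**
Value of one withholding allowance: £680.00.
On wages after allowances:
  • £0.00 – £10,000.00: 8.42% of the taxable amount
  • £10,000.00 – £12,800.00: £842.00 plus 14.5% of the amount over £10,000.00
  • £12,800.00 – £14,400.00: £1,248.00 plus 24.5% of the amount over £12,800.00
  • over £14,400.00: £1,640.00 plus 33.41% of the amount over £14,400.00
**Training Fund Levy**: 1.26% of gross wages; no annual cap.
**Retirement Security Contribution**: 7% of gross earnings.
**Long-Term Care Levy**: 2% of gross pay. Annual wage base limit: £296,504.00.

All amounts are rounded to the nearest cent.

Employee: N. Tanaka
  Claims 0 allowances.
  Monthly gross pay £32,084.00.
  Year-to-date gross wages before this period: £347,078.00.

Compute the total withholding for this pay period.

Territorial Income Tax: taxable = £32,084.00
  £1,640.00 + 33.41% × (£32,084.00 − £14,400.00) = £1,640.00 + 33.41% × £17,684.00 = £7,548.22
Training Fund Levy: 1.26% × £32,084.00 = £404.26
Retirement Security Contribution: 7% × £32,084.00 = £2,245.88
Long-Term Care Levy: YTD £347,078.00 ≥ cap £296,504.00 → £0.00
Total: £7,548.22 + £404.26 + £2,245.88 + £0.00 = £10,198.36

£10,198.36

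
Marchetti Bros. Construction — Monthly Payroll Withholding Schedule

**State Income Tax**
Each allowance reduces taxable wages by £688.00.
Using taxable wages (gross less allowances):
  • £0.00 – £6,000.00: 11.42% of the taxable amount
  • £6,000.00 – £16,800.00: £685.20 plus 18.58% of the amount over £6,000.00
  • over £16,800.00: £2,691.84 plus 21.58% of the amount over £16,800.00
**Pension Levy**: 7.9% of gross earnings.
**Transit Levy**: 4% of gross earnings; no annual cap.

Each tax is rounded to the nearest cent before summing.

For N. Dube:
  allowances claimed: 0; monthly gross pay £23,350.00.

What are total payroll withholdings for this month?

£6,883.98

State Income Tax: taxable = £23,350.00
  £2,691.84 + 21.58% × (£23,350.00 − £16,800.00) = £2,691.84 + 21.58% × £6,550.00 = £4,105.33
Pension Levy: 7.9% × £23,350.00 = £1,844.65
Transit Levy: 4% × £23,350.00 = £934.00
Total: £4,105.33 + £1,844.65 + £934.00 = £6,883.98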